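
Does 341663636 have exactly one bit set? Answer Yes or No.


0b10100010111010101111110010100. Multiple bits set => No

No


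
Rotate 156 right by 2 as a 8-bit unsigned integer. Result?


Rotate 0b10011100 right by 2 (8-bit) = 0b100111 = 39

39


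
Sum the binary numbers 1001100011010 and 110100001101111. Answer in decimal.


1001100011010 + 110100001101111 = 111101110001001 = 31625

31625


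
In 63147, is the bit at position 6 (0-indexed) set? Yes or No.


0b1111011010101011, bit 6 = 0. No

No


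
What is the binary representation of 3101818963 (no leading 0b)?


3101818963 = 10111000111000100000000001010011 in binary

10111000111000100000000001010011


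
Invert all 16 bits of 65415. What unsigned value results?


65415 ^ 65535 = 120

120


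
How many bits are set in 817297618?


0b110000101101101111100011010010 has 16 set bits

16


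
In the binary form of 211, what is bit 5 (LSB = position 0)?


0b11010011, position 5 = 0

0


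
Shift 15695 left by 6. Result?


0b11110101001111 << 6 = 0b11110101001111000000 = 1004480

1004480


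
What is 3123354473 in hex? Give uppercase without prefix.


3123354473 = BA2A9B69 hex

BA2A9B69


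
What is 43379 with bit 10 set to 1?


43379 | (1 << 10) = 43379 | 1024 = 44403

44403


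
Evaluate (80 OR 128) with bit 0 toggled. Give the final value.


Step 1: 80 | 128 = 208
Step 2: 208 ^ (1 << 0) = 208 ^ 1 = 209

209


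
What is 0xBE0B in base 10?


BE0B hex = 48651 decimal

48651


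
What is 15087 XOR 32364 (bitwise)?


0b11101011101111 ^ 0b111111001101100 = 0b100010010000011 = 17539

17539


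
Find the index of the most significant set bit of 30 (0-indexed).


0b11110. Highest set bit at position 4

4


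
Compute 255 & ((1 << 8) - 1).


255 & 255 = 255

255


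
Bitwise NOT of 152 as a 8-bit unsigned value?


~0b10011000 = 0b1100111 = 103 (8-bit unsigned)

103


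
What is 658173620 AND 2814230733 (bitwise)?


0b100111001110101110111010110100 & 0b10100111101111011100000011001101 = 0b100111001110001100000010000100 = 658030724

658030724


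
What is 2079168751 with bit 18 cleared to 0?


2079168751 & ~(1 << 18) = 2078906607

2078906607


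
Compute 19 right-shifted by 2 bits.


0b10011 >> 2 = 0b100 = 4

4


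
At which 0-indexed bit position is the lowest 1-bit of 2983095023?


0b10110001110011100110101011101111. Lowest set bit at position 0

0


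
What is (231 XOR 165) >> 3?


Step 1: 231 ^ 165 = 66
Step 2: 66 >> 3 = 8

8


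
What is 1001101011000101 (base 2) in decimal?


1001101011000101 in decimal = 39621

39621


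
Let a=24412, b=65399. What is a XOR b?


24412 ^ 65399 = 41003

41003


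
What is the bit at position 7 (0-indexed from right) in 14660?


0b11100101000100, position 7 = 0

0


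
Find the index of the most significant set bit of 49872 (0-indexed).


0b1100001011010000. Highest set bit at position 15

15


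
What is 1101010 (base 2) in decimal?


1101010 in decimal = 106

106


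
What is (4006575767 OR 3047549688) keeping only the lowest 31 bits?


Step 1: 4006575767 | 3047549688 = 4293918463
Step 2: 4293918463 & 2147483647 = 2146434815

2146434815


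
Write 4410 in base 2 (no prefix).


4410 = 1000100111010 in binary

1000100111010


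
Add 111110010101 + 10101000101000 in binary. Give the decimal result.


111110010101 + 10101000101000 = 11100110111101 = 14781

14781


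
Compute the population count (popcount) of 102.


0b1100110 has 4 set bits

4


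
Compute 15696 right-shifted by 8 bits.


0b11110101010000 >> 8 = 0b111101 = 61

61


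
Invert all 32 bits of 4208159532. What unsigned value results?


4208159532 ^ 4294967295 = 86807763

86807763


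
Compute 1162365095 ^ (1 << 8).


1162365095 ^ (1 << 8) = 1162365095 ^ 256 = 1162365351

1162365351


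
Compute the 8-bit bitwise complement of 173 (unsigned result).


~0b10101101 = 0b1010010 = 82 (8-bit unsigned)

82


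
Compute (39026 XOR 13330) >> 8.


Step 1: 39026 ^ 13330 = 44128
Step 2: 44128 >> 8 = 172

172


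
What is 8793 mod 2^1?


8793 & 1 = 1

1


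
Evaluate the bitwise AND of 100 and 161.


0b1100100 & 0b10100001 = 0b100000 = 32

32


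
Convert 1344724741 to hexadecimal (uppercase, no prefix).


1344724741 = 5026DF05 hex

5026DF05


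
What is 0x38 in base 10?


38 hex = 56 decimal

56


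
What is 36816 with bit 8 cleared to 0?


36816 & ~(1 << 8) = 36560

36560


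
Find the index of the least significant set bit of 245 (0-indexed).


0b11110101. Lowest set bit at position 0

0


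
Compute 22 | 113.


0b10110 | 0b1110001 = 0b1110111 = 119

119


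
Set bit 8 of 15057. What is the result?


15057 | (1 << 8) = 15057 | 256 = 15313

15313


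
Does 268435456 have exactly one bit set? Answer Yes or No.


0b10000000000000000000000000000. Only one bit set => Yes

Yes


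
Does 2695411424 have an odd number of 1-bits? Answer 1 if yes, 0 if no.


0b10100000101010001011011011100000 has 13 ones => parity 1

1


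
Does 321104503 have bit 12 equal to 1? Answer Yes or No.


0b10011001000111010101001110111, bit 12 = 0. No

No


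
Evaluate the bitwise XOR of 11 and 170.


0b1011 ^ 0b10101010 = 0b10100001 = 161

161


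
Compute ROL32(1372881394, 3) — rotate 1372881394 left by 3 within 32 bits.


Rotate 0b1010001110101001000000111110010 left by 3 (32-bit) = 0b10001110101001000000111110010010 = 2393116562

2393116562


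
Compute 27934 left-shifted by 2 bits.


0b110110100011110 << 2 = 0b11011010001111000 = 111736

111736


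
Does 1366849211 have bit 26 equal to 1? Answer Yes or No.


0b1010001011110000111011010111011, bit 26 = 0. No

No


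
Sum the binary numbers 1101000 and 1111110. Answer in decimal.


1101000 + 1111110 = 11100110 = 230

230


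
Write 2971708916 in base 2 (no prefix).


2971708916 = 10110001001000001010110111110100 in binary

10110001001000001010110111110100


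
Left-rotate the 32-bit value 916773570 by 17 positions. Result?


Rotate 0b110110101001001101101011000010 left by 17 (32-bit) = 0b10110101100001000110110101001001 = 3045354825

3045354825


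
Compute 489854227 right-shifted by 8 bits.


0b11101001100101001010100010011 >> 8 = 0b111010011001010010101 = 1913493

1913493


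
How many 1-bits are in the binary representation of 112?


0b1110000 has 3 set bits

3


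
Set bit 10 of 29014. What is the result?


29014 | (1 << 10) = 29014 | 1024 = 30038

30038


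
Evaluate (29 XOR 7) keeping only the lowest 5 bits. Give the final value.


Step 1: 29 ^ 7 = 26
Step 2: 26 & 31 = 26

26


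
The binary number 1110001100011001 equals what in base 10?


1110001100011001 in decimal = 58137

58137


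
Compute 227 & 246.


0b11100011 & 0b11110110 = 0b11100010 = 226

226


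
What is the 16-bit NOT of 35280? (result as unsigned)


~0b1000100111010000 = 0b111011000101111 = 30255 (16-bit unsigned)

30255


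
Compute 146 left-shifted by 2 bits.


0b10010010 << 2 = 0b1001001000 = 584

584


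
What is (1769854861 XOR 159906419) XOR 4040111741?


Step 1: 1769854861 ^ 159906419 = 1627008510
Step 2: 1627008510 ^ 4040111741 = 2419399555

2419399555


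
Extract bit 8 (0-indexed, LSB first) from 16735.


0b100000101011111, position 8 = 1

1


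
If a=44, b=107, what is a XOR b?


44 ^ 107 = 71

71


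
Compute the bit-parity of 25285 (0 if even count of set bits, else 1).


0b110001011000101 has 7 ones => parity 1

1


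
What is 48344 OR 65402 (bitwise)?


0b1011110011011000 | 0b1111111101111010 = 0b1111111111111010 = 65530

65530


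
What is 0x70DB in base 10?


70DB hex = 28891 decimal

28891


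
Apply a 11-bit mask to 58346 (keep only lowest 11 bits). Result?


58346 & 2047 = 1002

1002


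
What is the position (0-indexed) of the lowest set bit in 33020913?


0b1111101111101101111110001. Lowest set bit at position 0

0


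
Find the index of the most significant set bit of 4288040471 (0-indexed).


0b11111111100101100100111000010111. Highest set bit at position 31

31


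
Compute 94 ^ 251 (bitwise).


0b1011110 ^ 0b11111011 = 0b10100101 = 165

165


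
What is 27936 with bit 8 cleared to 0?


27936 & ~(1 << 8) = 27680

27680


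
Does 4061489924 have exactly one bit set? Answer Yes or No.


0b11110010000101010110101100000100. Multiple bits set => No

No


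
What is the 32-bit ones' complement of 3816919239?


3816919239 ^ 4294967295 = 478048056

478048056


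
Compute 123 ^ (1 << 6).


123 ^ (1 << 6) = 123 ^ 64 = 59

59


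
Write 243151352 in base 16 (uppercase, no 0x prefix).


243151352 = E7E31F8 hex

E7E31F8


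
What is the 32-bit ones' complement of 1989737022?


1989737022 ^ 4294967295 = 2305230273

2305230273


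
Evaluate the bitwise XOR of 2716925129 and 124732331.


0b10100001111100001111110011001001 ^ 0b111011011110100001110101011 = 0b10100110100111111011111101100010 = 2795487074

2795487074


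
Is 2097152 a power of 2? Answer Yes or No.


0b1000000000000000000000. Only one bit set => Yes

Yes


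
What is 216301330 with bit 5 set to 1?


216301330 | (1 << 5) = 216301330 | 32 = 216301362

216301362


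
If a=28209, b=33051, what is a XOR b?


28209 ^ 33051 = 61226

61226


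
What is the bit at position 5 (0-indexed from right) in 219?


0b11011011, position 5 = 0

0


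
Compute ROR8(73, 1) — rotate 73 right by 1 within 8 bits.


Rotate 0b1001001 right by 1 (8-bit) = 0b10100100 = 164

164


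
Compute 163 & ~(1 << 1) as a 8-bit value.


163 & ~(1 << 1) = 161

161


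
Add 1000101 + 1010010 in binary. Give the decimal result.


1000101 + 1010010 = 10010111 = 151

151


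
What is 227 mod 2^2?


227 & 3 = 3

3


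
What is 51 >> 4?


0b110011 >> 4 = 0b11 = 3

3


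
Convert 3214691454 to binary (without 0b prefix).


3214691454 = 10111111100111000100110001111110 in binary

10111111100111000100110001111110


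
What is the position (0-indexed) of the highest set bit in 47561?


0b1011100111001001. Highest set bit at position 15

15


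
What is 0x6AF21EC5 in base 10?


6AF21EC5 hex = 1794252485 decimal

1794252485


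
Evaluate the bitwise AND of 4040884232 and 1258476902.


0b11110000110110110000000000001000 & 0b1001011000000101101010101100110 = 0b1000000000000100000000000000000 = 1073872896

1073872896


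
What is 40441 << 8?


0b1001110111111001 << 8 = 0b100111011111100100000000 = 10352896

10352896


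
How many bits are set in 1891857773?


0b1110000110000110111010101101101 has 17 set bits

17


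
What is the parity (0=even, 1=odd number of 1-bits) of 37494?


0b1001001001110110 has 8 ones => parity 0

0


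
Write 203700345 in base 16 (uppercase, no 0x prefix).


203700345 = C243879 hex

C243879


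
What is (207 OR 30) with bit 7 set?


Step 1: 207 | 30 = 223
Step 2: 223 | (1 << 7) = 223 | 128 = 223

223


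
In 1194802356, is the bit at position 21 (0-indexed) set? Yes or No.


0b1000111001101110011110010110100, bit 21 = 1. Yes

Yes


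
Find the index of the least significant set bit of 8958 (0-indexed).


0b10001011111110. Lowest set bit at position 1

1


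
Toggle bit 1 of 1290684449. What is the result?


1290684449 ^ (1 << 1) = 1290684449 ^ 2 = 1290684451

1290684451


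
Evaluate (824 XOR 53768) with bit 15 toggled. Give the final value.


Step 1: 824 ^ 53768 = 53552
Step 2: 53552 ^ (1 << 15) = 53552 ^ 32768 = 20784

20784


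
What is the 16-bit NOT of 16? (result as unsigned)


~0b10000 = 0b1111111111101111 = 65519 (16-bit unsigned)

65519


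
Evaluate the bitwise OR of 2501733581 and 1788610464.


0b10010101000111010110110011001101 | 0b1101010100111000000011110100000 = 0b11111111100111010110111111101101 = 4288507885

4288507885


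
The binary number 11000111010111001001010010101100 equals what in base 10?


11000111010111001001010010101100 in decimal = 3344733356

3344733356


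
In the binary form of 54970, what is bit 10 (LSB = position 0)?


0b1101011010111010, position 10 = 1

1


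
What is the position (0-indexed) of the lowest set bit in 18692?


0b100100100000100. Lowest set bit at position 2

2


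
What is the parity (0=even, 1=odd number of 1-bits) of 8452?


0b10000100000100 has 3 ones => parity 1

1


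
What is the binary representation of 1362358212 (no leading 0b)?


1362358212 = 1010001001100111110111111000100 in binary

1010001001100111110111111000100


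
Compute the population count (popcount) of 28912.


0b111000011110000 has 7 set bits

7


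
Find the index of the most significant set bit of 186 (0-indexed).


0b10111010. Highest set bit at position 7

7


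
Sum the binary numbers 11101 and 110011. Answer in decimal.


11101 + 110011 = 1010000 = 80

80


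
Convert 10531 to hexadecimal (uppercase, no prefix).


10531 = 2923 hex

2923


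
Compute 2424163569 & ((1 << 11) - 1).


2424163569 & 2047 = 1265

1265


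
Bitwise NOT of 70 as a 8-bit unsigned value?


~0b1000110 = 0b10111001 = 185 (8-bit unsigned)

185


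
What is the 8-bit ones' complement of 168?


168 ^ 255 = 87

87


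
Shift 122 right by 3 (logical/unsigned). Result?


0b1111010 >> 3 = 0b1111 = 15

15


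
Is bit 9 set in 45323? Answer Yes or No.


0b1011000100001011, bit 9 = 0. No

No


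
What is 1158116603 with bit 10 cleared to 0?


1158116603 & ~(1 << 10) = 1158115579

1158115579


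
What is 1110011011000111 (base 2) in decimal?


1110011011000111 in decimal = 59079

59079


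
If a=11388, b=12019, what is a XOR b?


11388 ^ 12019 = 655

655


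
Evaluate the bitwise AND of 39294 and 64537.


0b1001100101111110 & 0b1111110000011001 = 0b1001100000011000 = 38936

38936


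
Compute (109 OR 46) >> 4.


Step 1: 109 | 46 = 111
Step 2: 111 >> 4 = 6

6


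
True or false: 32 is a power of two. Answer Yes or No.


0b100000. Only one bit set => Yes

Yes


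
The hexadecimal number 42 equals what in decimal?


42 hex = 66 decimal

66


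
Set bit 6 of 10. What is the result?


10 | (1 << 6) = 10 | 64 = 74

74


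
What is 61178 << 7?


0b1110111011111010 << 7 = 0b11101110111110100000000 = 7830784

7830784


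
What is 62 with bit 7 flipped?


62 ^ (1 << 7) = 62 ^ 128 = 190

190


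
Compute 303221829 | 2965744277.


0b10010000100101100110001000101 | 0b10110000110001011010101010010101 = 0b10110010110101111110111011010101 = 3000495829

3000495829


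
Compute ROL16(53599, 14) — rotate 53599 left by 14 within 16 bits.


Rotate 0b1101000101011111 left by 14 (16-bit) = 0b1111010001010111 = 62551

62551


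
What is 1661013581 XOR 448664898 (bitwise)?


0b1100011000000010000111001001101 ^ 0b11010101111100001010101000010 = 0b1111001101111110001101100001111 = 2042567439

2042567439


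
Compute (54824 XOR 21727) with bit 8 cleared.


Step 1: 54824 ^ 21727 = 33527
Step 2: 33527 & ~(1 << 8) = 33527

33527


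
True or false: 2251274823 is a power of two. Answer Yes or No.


0b10000110001011111011101001000111. Multiple bits set => No

No


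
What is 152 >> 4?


0b10011000 >> 4 = 0b1001 = 9

9


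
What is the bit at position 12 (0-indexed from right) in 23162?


0b101101001111010, position 12 = 1

1


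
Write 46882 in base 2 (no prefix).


46882 = 1011011100100010 in binary

1011011100100010


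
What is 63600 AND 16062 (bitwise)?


0b1111100001110000 & 0b11111010111110 = 0b11100000110000 = 14384

14384


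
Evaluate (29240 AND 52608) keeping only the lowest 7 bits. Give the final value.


Step 1: 29240 & 52608 = 16384
Step 2: 16384 & 127 = 0

0


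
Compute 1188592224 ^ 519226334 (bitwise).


0b1000110110110000111101001100000 ^ 0b11110111100101100001111011110 = 0b1011000001010101011100110111110 = 1479195070

1479195070


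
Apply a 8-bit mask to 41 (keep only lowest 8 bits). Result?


41 & 255 = 41

41


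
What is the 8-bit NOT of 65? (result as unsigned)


~0b1000001 = 0b10111110 = 190 (8-bit unsigned)

190


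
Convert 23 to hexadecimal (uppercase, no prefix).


23 = 17 hex

17


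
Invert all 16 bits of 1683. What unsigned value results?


1683 ^ 65535 = 63852

63852


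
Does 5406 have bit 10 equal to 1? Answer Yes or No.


0b1010100011110, bit 10 = 1. Yes

Yes


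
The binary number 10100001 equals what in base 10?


10100001 in decimal = 161

161


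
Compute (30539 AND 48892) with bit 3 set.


Step 1: 30539 & 48892 = 13896
Step 2: 13896 | (1 << 3) = 13896 | 8 = 13896

13896


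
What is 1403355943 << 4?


0b1010011101001011000001100100111 << 4 = 0b10100111010010110000011001001110000 = 22453695088

22453695088


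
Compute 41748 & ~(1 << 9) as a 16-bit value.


41748 & ~(1 << 9) = 41236

41236


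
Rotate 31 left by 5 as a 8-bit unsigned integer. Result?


Rotate 0b11111 left by 5 (8-bit) = 0b11100011 = 227

227


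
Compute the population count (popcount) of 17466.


0b100010000111010 has 6 set bits

6


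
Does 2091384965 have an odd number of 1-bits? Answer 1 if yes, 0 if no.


0b1111100101010000000000010000101 has 11 ones => parity 1

1


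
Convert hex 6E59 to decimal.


6E59 hex = 28249 decimal

28249


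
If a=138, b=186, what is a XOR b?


138 ^ 186 = 48

48


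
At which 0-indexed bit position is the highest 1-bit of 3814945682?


0b11100011011000110111001110010010. Highest set bit at position 31

31


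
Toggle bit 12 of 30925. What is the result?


30925 ^ (1 << 12) = 30925 ^ 4096 = 26829

26829


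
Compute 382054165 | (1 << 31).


382054165 | (1 << 31) = 382054165 | 2147483648 = 2529537813

2529537813


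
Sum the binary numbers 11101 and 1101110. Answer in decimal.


11101 + 1101110 = 10001011 = 139

139


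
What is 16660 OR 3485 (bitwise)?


0b100000100010100 | 0b110110011101 = 0b100110110011101 = 19869

19869


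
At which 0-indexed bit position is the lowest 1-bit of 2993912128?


0b10110010011100110111100101000000. Lowest set bit at position 6

6


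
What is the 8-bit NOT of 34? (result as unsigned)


~0b100010 = 0b11011101 = 221 (8-bit unsigned)

221


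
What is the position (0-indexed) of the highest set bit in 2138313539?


0b1111111011101000001001101000011. Highest set bit at position 30

30


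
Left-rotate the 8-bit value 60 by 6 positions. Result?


Rotate 0b111100 left by 6 (8-bit) = 0b1111 = 15

15


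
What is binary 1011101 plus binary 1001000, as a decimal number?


1011101 + 1001000 = 10100101 = 165

165


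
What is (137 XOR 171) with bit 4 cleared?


Step 1: 137 ^ 171 = 34
Step 2: 34 & ~(1 << 4) = 34

34


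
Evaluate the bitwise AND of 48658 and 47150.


0b1011111000010010 & 0b1011100000101110 = 0b1011100000000010 = 47106

47106


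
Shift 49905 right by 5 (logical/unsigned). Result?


0b1100001011110001 >> 5 = 0b11000010111 = 1559

1559


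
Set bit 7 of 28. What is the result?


28 | (1 << 7) = 28 | 128 = 156

156


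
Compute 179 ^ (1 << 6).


179 ^ (1 << 6) = 179 ^ 64 = 243

243


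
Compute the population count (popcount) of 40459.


0b1001111000001011 has 8 set bits

8


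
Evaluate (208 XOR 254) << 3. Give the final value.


Step 1: 208 ^ 254 = 46
Step 2: 46 << 3 = 368

368


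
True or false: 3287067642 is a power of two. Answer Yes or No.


0b11000011111011001010101111111010. Multiple bits set => No

No


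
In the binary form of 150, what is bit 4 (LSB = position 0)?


0b10010110, position 4 = 1

1


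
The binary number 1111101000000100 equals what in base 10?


1111101000000100 in decimal = 64004

64004


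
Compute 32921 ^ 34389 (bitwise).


0b1000000010011001 ^ 0b1000011001010101 = 0b11011001100 = 1740

1740


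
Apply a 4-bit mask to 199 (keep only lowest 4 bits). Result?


199 & 15 = 7

7


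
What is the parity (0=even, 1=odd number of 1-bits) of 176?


0b10110000 has 3 ones => parity 1

1


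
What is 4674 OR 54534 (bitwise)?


0b1001001000010 | 0b1101010100000110 = 0b1101011101000110 = 55110

55110


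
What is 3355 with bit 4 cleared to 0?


3355 & ~(1 << 4) = 3339

3339


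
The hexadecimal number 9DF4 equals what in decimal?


9DF4 hex = 40436 decimal

40436


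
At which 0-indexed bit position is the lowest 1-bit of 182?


0b10110110. Lowest set bit at position 1

1


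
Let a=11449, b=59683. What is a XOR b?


11449 ^ 59683 = 50586

50586


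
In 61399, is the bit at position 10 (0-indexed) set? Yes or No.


0b1110111111010111, bit 10 = 1. Yes

Yes


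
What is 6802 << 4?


0b1101010010010 << 4 = 0b11010100100100000 = 108832

108832


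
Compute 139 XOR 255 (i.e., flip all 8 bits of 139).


139 ^ 255 = 116

116


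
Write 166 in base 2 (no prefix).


166 = 10100110 in binary

10100110


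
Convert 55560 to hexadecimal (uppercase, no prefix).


55560 = D908 hex

D908


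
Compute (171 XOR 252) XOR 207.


Step 1: 171 ^ 252 = 87
Step 2: 87 ^ 207 = 152

152


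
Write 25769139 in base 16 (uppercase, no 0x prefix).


25769139 = 18934B3 hex

18934B3


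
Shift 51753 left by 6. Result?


0b1100101000101001 << 6 = 0b1100101000101001000000 = 3312192

3312192


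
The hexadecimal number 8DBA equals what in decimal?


8DBA hex = 36282 decimal

36282


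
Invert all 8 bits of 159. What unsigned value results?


159 ^ 255 = 96

96


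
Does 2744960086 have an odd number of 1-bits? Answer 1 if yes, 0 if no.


0b10100011100111001100010001010110 has 15 ones => parity 1

1


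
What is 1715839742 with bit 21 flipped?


1715839742 ^ (1 << 21) = 1715839742 ^ 2097152 = 1717936894

1717936894


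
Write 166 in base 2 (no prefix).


166 = 10100110 in binary

10100110


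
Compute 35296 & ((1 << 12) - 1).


35296 & 4095 = 2528

2528


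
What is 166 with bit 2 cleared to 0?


166 & ~(1 << 2) = 162

162


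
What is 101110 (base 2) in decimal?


101110 in decimal = 46

46


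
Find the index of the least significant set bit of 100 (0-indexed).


0b1100100. Lowest set bit at position 2

2


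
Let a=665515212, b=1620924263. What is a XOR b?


665515212 ^ 1620924263 = 1194828715

1194828715


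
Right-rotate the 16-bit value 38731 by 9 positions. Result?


Rotate 0b1001011101001011 right by 9 (16-bit) = 0b1010010111001011 = 42443

42443


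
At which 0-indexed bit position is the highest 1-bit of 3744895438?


0b11011111001101101001000111001110. Highest set bit at position 31

31


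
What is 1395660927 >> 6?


0b1010011001100000001100001111111 >> 6 = 0b1010011001100000001100001 = 21807201

21807201


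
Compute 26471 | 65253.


0b110011101100111 | 0b1111111011100101 = 0b1111111111100111 = 65511

65511


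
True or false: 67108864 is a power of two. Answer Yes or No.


0b100000000000000000000000000. Only one bit set => Yes

Yes


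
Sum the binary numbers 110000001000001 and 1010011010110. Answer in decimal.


110000001000001 + 1010011010110 = 111010100010111 = 29975

29975


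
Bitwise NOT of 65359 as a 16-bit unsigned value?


~0b1111111101001111 = 0b10110000 = 176 (16-bit unsigned)

176


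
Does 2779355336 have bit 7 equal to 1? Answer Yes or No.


0b10100101101010011001100011001000, bit 7 = 1. Yes

Yes


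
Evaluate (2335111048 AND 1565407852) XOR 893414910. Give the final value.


Step 1: 2335111048 & 1565407852 = 151925256
Step 2: 151925256 ^ 893414910 = 1011769334

1011769334


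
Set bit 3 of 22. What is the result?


22 | (1 << 3) = 22 | 8 = 30

30


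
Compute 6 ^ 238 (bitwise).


0b110 ^ 0b11101110 = 0b11101000 = 232

232


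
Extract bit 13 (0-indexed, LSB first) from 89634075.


0b101010101111011010100011011, position 13 = 1

1


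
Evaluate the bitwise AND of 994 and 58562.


0b1111100010 & 0b1110010011000010 = 0b11000010 = 194

194


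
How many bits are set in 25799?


0b110010011000111 has 8 set bits

8


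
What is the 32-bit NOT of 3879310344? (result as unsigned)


~0b11100111001110011001010000001000 = 0b11000110001100110101111110111 = 415656951 (32-bit unsigned)

415656951


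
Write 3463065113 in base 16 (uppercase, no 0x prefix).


3463065113 = CE6A2E19 hex

CE6A2E19


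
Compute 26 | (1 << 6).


26 | (1 << 6) = 26 | 64 = 90

90


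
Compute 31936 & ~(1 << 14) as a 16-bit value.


31936 & ~(1 << 14) = 15552

15552


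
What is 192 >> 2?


0b11000000 >> 2 = 0b110000 = 48

48


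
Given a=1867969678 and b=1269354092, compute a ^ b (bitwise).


1867969678 ^ 1269354092 = 620640994

620640994


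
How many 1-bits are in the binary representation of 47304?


0b1011100011001000 has 7 set bits

7


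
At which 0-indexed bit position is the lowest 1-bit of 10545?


0b10100100110001. Lowest set bit at position 0

0


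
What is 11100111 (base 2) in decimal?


11100111 in decimal = 231

231


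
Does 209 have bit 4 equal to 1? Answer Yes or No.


0b11010001, bit 4 = 1. Yes

Yes


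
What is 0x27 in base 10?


27 hex = 39 decimal

39


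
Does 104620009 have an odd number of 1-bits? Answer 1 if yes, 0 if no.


0b110001111000101111111101001 has 17 ones => parity 1

1


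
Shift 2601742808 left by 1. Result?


0b10011011000100110111000111011000 << 1 = 0b100110110001001101110001110110000 = 5203485616

5203485616


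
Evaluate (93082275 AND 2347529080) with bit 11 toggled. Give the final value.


Step 1: 93082275 & 2347529080 = 25973280
Step 2: 25973280 ^ (1 << 11) = 25973280 ^ 2048 = 25975328

25975328


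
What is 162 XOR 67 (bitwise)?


0b10100010 ^ 0b1000011 = 0b11100001 = 225

225


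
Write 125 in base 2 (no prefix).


125 = 1111101 in binary

1111101


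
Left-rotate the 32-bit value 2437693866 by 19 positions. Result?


Rotate 0b10010001010011000100000110101010 left by 19 (32-bit) = 0b1101010101001000101001100010 = 223644258

223644258


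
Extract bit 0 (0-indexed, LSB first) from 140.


0b10001100, position 0 = 0

0


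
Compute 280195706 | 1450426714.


0b10000101100110111001001111010 | 0b1010110011100111100000101011010 = 0b1010110111100111111001101111010 = 1458828154

1458828154


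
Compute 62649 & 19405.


0b1111010010111001 & 0b100101111001101 = 0b100000010001001 = 16521

16521


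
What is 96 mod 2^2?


96 & 3 = 0

0


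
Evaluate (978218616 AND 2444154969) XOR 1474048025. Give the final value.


Step 1: 978218616 & 2444154969 = 269371480
Step 2: 269371480 ^ 1474048025 = 1204975681

1204975681


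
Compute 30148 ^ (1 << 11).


30148 ^ (1 << 11) = 30148 ^ 2048 = 32196

32196


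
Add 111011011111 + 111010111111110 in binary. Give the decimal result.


111011011111 + 111010111111110 = 1000010011011101 = 34013

34013


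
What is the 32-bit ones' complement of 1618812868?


1618812868 ^ 4294967295 = 2676154427

2676154427


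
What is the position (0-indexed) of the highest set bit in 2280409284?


0b10000111111011000100100011000100. Highest set bit at position 31

31


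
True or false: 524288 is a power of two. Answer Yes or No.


0b10000000000000000000. Only one bit set => Yes

Yes


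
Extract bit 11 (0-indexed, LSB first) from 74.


0b1001010, position 11 = 0

0


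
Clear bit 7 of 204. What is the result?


204 & ~(1 << 7) = 76

76


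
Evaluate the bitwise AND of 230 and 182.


0b11100110 & 0b10110110 = 0b10100110 = 166

166


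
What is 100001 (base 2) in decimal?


100001 in decimal = 33

33


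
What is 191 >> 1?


0b10111111 >> 1 = 0b1011111 = 95

95


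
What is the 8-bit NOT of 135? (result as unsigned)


~0b10000111 = 0b1111000 = 120 (8-bit unsigned)

120


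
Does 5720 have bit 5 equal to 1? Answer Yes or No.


0b1011001011000, bit 5 = 0. No

No


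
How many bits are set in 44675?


0b1010111010000011 has 8 set bits

8


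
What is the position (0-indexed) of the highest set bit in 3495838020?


0b11010000010111100100000101000100. Highest set bit at position 31

31


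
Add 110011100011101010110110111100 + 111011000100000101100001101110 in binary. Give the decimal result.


110011100011101010110110111100 + 111011000100000101100001101110 = 1101110100111110000011000101010 = 1855915562

1855915562


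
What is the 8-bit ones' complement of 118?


118 ^ 255 = 137

137


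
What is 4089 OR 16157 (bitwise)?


0b111111111001 | 0b11111100011101 = 0b11111111111101 = 16381

16381


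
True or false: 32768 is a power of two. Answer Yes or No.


0b1000000000000000. Only one bit set => Yes

Yes


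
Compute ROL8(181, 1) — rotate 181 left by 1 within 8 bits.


Rotate 0b10110101 left by 1 (8-bit) = 0b1101011 = 107

107


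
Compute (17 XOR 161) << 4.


Step 1: 17 ^ 161 = 176
Step 2: 176 << 4 = 2816

2816


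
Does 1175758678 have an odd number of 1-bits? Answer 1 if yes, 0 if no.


0b1000110000101001010011101010110 has 14 ones => parity 0

0


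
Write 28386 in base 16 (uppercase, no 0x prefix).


28386 = 6EE2 hex

6EE2


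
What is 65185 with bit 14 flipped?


65185 ^ (1 << 14) = 65185 ^ 16384 = 48801

48801


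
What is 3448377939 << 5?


0b11001101100010100001001001010011 << 5 = 0b1100110110001010000100100101001100000 = 110348094048

110348094048


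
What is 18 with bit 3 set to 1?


18 | (1 << 3) = 18 | 8 = 26

26


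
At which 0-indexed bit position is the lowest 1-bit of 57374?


0b1110000000011110. Lowest set bit at position 1

1


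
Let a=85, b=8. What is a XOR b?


85 ^ 8 = 93

93


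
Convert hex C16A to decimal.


C16A hex = 49514 decimal

49514


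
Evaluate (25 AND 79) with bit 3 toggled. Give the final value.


Step 1: 25 & 79 = 9
Step 2: 9 ^ (1 << 3) = 9 ^ 8 = 1

1


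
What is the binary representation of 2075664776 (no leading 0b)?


2075664776 = 1111011101110000010000110001000 in binary

1111011101110000010000110001000


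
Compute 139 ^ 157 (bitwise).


0b10001011 ^ 0b10011101 = 0b10110 = 22

22


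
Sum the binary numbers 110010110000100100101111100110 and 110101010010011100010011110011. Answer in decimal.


110010110000100100101111100110 + 110101010010011100010011110011 = 1101000000011000001000011011001 = 1745621209

1745621209


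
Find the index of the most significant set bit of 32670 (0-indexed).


0b111111110011110. Highest set bit at position 14

14


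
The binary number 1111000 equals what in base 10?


1111000 in decimal = 120

120


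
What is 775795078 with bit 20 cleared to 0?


775795078 & ~(1 << 20) = 774746502

774746502


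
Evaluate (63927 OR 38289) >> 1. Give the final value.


Step 1: 63927 | 38289 = 64951
Step 2: 64951 >> 1 = 32475

32475


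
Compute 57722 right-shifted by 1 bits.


0b1110000101111010 >> 1 = 0b111000010111101 = 28861

28861


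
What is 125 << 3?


0b1111101 << 3 = 0b1111101000 = 1000

1000


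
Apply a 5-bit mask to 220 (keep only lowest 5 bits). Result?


220 & 31 = 28

28


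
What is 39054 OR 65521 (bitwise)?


0b1001100010001110 | 0b1111111111110001 = 0b1111111111111111 = 65535

65535


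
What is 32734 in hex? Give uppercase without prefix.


32734 = 7FDE hex

7FDE


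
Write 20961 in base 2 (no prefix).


20961 = 101000111100001 in binary

101000111100001


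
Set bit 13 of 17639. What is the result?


17639 | (1 << 13) = 17639 | 8192 = 25831

25831


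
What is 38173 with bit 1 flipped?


38173 ^ (1 << 1) = 38173 ^ 2 = 38175

38175


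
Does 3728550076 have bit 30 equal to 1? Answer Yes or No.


0b11011110001111010010100010111100, bit 30 = 1. Yes

Yes


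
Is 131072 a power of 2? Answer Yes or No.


0b100000000000000000. Only one bit set => Yes

Yes


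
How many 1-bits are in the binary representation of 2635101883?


0b10011101000100000111011010111011 has 17 set bits

17


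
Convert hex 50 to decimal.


50 hex = 80 decimal

80


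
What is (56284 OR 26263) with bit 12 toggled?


Step 1: 56284 | 26263 = 65503
Step 2: 65503 ^ (1 << 12) = 65503 ^ 4096 = 61407

61407


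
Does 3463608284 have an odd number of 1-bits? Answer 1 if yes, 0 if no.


0b11001110011100100111011111011100 has 20 ones => parity 0

0


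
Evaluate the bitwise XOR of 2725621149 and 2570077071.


0b10100010011101011010110110011101 ^ 0b10011001001100000100001110001111 = 0b111011010001011110111000010010 = 994438674

994438674


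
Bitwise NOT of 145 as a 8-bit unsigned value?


~0b10010001 = 0b1101110 = 110 (8-bit unsigned)

110


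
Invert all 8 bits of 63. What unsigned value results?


63 ^ 255 = 192

192


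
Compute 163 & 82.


0b10100011 & 0b1010010 = 0b10 = 2

2


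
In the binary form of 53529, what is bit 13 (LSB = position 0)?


0b1101000100011001, position 13 = 0

0


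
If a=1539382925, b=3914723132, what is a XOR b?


1539382925 ^ 3914723132 = 2996105649

2996105649


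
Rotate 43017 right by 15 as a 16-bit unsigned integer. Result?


Rotate 0b1010100000001001 right by 15 (16-bit) = 0b101000000010011 = 20499

20499


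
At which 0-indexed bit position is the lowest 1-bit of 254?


0b11111110. Lowest set bit at position 1

1


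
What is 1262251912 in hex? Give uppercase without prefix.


1262251912 = 4B3C6F88 hex

4B3C6F88


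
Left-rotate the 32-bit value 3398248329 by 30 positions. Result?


Rotate 0b11001010100011010010011110001001 left by 30 (32-bit) = 0b1110010101000110100100111100010 = 1923303906

1923303906


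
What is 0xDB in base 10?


DB hex = 219 decimal

219


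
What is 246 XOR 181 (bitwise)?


0b11110110 ^ 0b10110101 = 0b1000011 = 67

67


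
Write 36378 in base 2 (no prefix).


36378 = 1000111000011010 in binary

1000111000011010


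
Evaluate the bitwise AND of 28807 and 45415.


0b111000010000111 & 0b1011000101100111 = 0b11000000000111 = 12295

12295


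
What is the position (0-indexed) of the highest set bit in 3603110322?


0b11010110110000110001100110110010. Highest set bit at position 31

31


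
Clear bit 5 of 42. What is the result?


42 & ~(1 << 5) = 10

10


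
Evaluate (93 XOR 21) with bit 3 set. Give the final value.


Step 1: 93 ^ 21 = 72
Step 2: 72 | (1 << 3) = 72 | 8 = 72

72


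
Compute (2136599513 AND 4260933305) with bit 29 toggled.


Step 1: 2136599513 & 4260933305 = 2102962841
Step 2: 2102962841 ^ (1 << 29) = 2102962841 ^ 536870912 = 1566091929

1566091929


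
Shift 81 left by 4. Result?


0b1010001 << 4 = 0b10100010000 = 1296

1296


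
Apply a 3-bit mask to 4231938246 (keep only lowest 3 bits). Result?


4231938246 & 7 = 6

6


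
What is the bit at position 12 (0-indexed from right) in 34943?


0b1000100001111111, position 12 = 0

0


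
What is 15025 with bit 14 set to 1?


15025 | (1 << 14) = 15025 | 16384 = 31409

31409


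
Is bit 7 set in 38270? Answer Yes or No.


0b1001010101111110, bit 7 = 0. No

No


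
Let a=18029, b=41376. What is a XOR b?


18029 ^ 41376 = 59341

59341


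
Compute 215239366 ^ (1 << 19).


215239366 ^ (1 << 19) = 215239366 ^ 524288 = 215763654

215763654


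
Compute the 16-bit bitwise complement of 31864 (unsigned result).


~0b111110001111000 = 0b1000001110000111 = 33671 (16-bit unsigned)

33671


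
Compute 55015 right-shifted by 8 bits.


0b1101011011100111 >> 8 = 0b11010110 = 214

214


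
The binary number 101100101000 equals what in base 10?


101100101000 in decimal = 2856

2856


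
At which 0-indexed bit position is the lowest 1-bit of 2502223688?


0b10010101001001001110011101001000. Lowest set bit at position 3

3


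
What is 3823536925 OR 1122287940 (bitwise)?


0b11100011111001101000101100011101 | 0b1000010111001001100000101000100 = 0b11100011111001101100101101011101 = 3823553373

3823553373


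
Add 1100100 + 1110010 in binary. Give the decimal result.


1100100 + 1110010 = 11010110 = 214

214


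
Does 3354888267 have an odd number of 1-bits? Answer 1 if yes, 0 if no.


0b11000111111101111000100001001011 has 18 ones => parity 0

0


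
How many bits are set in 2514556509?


0b10010101111000010001011001011101 has 16 set bits

16


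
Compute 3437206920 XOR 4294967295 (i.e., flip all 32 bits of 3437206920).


3437206920 ^ 4294967295 = 857760375

857760375


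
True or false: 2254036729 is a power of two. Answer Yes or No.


0b10000110010110011101111011111001. Multiple bits set => No

No


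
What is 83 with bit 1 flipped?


83 ^ (1 << 1) = 83 ^ 2 = 81

81


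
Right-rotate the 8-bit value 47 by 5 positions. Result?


Rotate 0b101111 right by 5 (8-bit) = 0b1111001 = 121

121


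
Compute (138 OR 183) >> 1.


Step 1: 138 | 183 = 191
Step 2: 191 >> 1 = 95

95


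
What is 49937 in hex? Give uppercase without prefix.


49937 = C311 hex

C311


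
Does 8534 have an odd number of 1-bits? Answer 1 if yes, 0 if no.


0b10000101010110 has 6 ones => parity 0

0


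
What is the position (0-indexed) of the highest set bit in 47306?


0b1011100011001010. Highest set bit at position 15

15


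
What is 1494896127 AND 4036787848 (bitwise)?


0b1011001000110100100110111111111 & 0b11110000100111000111111010001000 = 0b1010000000110000100110010001000 = 1343769736

1343769736


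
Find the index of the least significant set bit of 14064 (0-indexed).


0b11011011110000. Lowest set bit at position 4

4


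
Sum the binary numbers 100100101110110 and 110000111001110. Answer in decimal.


100100101110110 + 110000111001110 = 1010101101000100 = 43844

43844


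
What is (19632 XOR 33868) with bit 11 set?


Step 1: 19632 ^ 33868 = 51452
Step 2: 51452 | (1 << 11) = 51452 | 2048 = 51452

51452


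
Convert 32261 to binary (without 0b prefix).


32261 = 111111000000101 in binary

111111000000101


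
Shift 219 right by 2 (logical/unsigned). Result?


0b11011011 >> 2 = 0b110110 = 54

54


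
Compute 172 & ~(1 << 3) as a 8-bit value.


172 & ~(1 << 3) = 164

164


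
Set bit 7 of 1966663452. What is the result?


1966663452 | (1 << 7) = 1966663452 | 128 = 1966663580

1966663580


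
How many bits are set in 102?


0b1100110 has 4 set bits

4


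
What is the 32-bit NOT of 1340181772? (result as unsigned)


~0b1001111111000011000110100001100 = 0b10110000000111100111001011110011 = 2954785523 (32-bit unsigned)

2954785523


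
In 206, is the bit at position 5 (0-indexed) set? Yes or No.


0b11001110, bit 5 = 0. No

No
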